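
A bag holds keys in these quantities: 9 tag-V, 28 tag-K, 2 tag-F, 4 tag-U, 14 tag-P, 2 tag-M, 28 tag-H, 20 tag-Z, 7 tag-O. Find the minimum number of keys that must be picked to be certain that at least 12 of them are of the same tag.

69

An adversary could hand out at most 11 keys per tag (5 tags run out sooner): 9 + 11 + 2 + 4 + 11 + 2 + 11 + 11 + 7 = 68 keys and still no tag has 12.
One more key lands in a tag already at 11, so 69 draws are enough and 68 are not.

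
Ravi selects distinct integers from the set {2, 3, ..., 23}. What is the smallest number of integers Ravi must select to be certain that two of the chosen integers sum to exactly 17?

Two chosen integers sum to 17 exactly when both halves of some pair {x, 17−x} with 2 ≤ x ≤ 17−x ≤ 15 are chosen — 7 such pairs.
The remaining 8 elements (those with no distinct partner in range) can never complete a 17-sum, so the worst case takes all of them and one from each pair: 8 + 7 = 15.
Pigeonhole: the 16th integer has to be the second member of some pair, so 15 + 1 = 16.

16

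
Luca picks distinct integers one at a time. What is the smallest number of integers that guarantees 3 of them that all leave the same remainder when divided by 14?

29

Pigeonhole: the 14 residue classes mod 14 are the pigeonholes.
With 28 integers one could put 2 in each residue class and have no class reach 3.
The 29th integer pushes some class to 3, so 14·2 + 1 = 29.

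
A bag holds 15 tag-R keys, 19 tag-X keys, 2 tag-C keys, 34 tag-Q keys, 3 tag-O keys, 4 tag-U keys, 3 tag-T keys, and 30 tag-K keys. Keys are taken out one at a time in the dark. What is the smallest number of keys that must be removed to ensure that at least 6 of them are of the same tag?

33

An adversary could hand out at most 5 keys per tag (4 tags run out sooner): 5 + 5 + 2 + 5 + 3 + 4 + 3 + 5 = 32 keys and still no tag has 6.
One more key lands in a tag already at 5, so 33 draws are enough and 32 are not.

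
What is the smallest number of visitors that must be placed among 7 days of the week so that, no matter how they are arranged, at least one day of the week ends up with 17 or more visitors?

113

With 112 visitors one could put exactly 16 in each of the 7 days of the week, and no day of the week would reach 17.
One more visitor must land in a day of the week that already has 16, giving it 17.
So 7 × 16 + 1 = 113 visitors are required.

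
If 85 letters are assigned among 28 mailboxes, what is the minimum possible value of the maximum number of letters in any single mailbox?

The 28 mailboxes are the holes and the 85 letters are the pigeons.
If every mailbox held at most 3 letters, the total would be at most 28 × 3 = 84, which is less than 85.
So some mailbox holds at least ⌈85/28⌉ = 4 letters.

4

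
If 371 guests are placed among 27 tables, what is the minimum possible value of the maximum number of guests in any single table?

Pigeonhole: the 27 tables are the holes and the 371 guests are the pigeons.
If every table held at most 13 guests, the total would be at most 27 × 13 = 351, which is less than 371.
So some table holds at least ⌈371/27⌉ = 14 guests.

14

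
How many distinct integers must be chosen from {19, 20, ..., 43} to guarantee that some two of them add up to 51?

19

Group the elements by complementary pair {x, 51−x}: {19,32}, {20,31}, {21,30}, …, giving 7 two-element pairs and 11 integers whose partner 51−x falls outside [19,43].
Pigeonhole: treating each of those 18 groups as a pigeonhole, one can pick one integer per group — 18 integers — with no two summing to 51.
The 19th integer lands in an occupied pair, forcing a sum of 51.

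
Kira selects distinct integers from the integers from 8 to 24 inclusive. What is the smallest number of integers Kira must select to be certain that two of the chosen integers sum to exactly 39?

Two chosen integers sum to 39 exactly when both halves of some pair {x, 39−x} with 15 ≤ x ≤ 39−x ≤ 24 are chosen — 5 such pairs.
The remaining 7 elements (those with no distinct partner in range) can never complete a 39-sum, so the worst case takes all of them and one from each pair: 7 + 5 = 12.
By the pigeonhole principle, the 13th integer has to be the second member of some pair, so 12 + 1 = 13.

13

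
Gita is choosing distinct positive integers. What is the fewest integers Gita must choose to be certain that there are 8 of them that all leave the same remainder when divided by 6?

Pigeonhole: the 6 residue classes mod 6 are the pigeonholes.
With 42 integers one could put 7 in each residue class and have no class reach 8.
The 43rd integer pushes some class to 8, so 6·7 + 1 = 43.

43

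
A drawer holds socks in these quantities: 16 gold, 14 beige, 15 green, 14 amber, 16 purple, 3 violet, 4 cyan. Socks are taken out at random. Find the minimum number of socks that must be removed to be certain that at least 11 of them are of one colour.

An adversary could hand out at most 10 socks per colour (violet, cyan run out sooner): 10 + 10 + 10 + 10 + 10 + 3 + 4 = 57 socks and still no colour has 11.
One more sock lands in a colour already at 10, so 58 draws are enough and 57 are not.

58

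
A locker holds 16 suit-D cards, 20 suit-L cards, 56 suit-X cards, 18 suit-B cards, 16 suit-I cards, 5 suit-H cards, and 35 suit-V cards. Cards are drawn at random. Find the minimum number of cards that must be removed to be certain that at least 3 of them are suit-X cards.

In the worst case for collecting suit-X cards, every non-suit-X card comes out first.
There are 16 + 20 + 18 + 16 + 5 + 35 = 110 non-suit-X cards altogether.
After those, each further card must be suit-X, so 110 + 3 = 113 draws guarantee 3 suit-X cards.

113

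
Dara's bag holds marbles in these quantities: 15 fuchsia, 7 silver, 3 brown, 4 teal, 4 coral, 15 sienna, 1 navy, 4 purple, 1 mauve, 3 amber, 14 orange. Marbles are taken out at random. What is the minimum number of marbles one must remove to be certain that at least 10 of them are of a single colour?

55

The 11 colours are the holes; the marbles drawn are the pigeons.
To avoid 10 of any one colour, the worst case takes at most 9 of each colour, or every marble of a colour that has fewer than 9.
That gives 9 + 7 + 3 + 4 + 4 + 9 + 1 + 4 + 1 + 3 + 9 = 54 marbles with no colour reaching 10.
The next marble forces some colour to 10, so 54 + 1 = 55.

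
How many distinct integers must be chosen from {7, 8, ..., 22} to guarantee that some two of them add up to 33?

A set avoiding the sum 33 can contain at most one of each pair {x, 33−x}, plus the 4 elements whose complement lies outside the range.
The integers 7, …, 16 (10 of them) are such a set: any two sum to at least 7+8 = 15 and at most 15+16 = 31 < 33.
By pigeonhole, any 11th integer completes one of the 6 pairs, so 11 choices force a sum of 33.

11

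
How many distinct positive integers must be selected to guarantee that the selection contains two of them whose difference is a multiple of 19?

Integers whose pairwise differences are multiples of 19 are exactly those sharing a remainder mod 19. By pigeonhole, the 19 residue classes mod 19 are the pigeonholes.
With 19 integers one could put 1 in each residue class and have no class reach 2.
The 20th integer pushes some class to 2, so 19·1 + 1 = 20.

20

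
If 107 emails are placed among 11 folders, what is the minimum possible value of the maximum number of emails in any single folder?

10

Pigeonhole: the 11 folders are the holes and the 107 emails are the pigeons.
If every folder held at most 9 emails, the total would be at most 11 × 9 = 99, which is less than 107.
So some folder holds at least ⌈107/11⌉ = 10 emails.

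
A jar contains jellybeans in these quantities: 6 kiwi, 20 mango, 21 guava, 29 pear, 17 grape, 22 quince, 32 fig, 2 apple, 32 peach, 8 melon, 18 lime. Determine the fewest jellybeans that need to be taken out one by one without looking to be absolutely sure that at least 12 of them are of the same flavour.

105

An adversary could hand out at most 11 jellybeans per flavour (kiwi, apple, melon run out sooner): 6 + 11 + 11 + 11 + 11 + 11 + 11 + 2 + 11 + 8 + 11 = 104 jellybeans and still no flavour has 12.
Pigeonhole: one more jellybean lands in a flavour already at 11, so 105 draws are enough and 104 are not.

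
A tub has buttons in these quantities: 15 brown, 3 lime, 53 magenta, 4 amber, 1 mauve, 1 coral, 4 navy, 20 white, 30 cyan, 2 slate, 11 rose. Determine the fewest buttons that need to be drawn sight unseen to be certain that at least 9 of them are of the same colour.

An adversary could hand out at most 8 buttons per colour (6 colours run out sooner): 8 + 3 + 8 + 4 + 1 + 1 + 4 + 8 + 8 + 2 + 8 = 55 buttons and still no colour has 9.
One more button lands in a colour already at 8, so 56 draws are enough and 55 are not.

56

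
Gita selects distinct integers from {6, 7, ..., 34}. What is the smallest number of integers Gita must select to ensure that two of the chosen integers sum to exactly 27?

Two chosen integers sum to 27 exactly when both halves of some pair {x, 27−x} with 6 ≤ x ≤ 27−x ≤ 21 are chosen — 8 such pairs.
The remaining 13 elements (those with no distinct partner in range) can never complete a 27-sum, so the worst case takes all of them and one from each pair: 13 + 8 = 21.
Pigeonhole: the 22nd integer has to be the second member of some pair, so 21 + 1 = 22.

22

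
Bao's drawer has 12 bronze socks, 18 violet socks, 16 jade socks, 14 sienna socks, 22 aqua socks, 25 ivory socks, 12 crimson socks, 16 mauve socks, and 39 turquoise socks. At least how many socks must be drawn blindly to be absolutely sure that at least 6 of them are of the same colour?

46

By pigeonhole, put each drawn sock into a box by colour. The largest draw with every box below 6 takes min(count, 5) from each colour.
Σ min(cᵢ, 5) = 5 + 5 + 5 + 5 + 5 + 5 + 5 + 5 + 5 = 45.
Draw number 45 + 1 = 46 must push one box to 6.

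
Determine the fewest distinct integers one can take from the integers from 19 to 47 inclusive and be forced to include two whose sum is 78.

22

Group the elements by complementary pair {x, 78−x}: {31,47}, {32,46}, {33,45}, …, giving 8 two-element pairs, the single value 39 (it cannot pair with itself since the integers are distinct), and 12 integers whose partner 78−x falls outside [19,47].
Treating each of those 21 groups as a pigeonhole, one can pick one integer per group — 21 integers — with no two summing to 78.
The 22nd integer lands in an occupied pair, forcing a sum of 78.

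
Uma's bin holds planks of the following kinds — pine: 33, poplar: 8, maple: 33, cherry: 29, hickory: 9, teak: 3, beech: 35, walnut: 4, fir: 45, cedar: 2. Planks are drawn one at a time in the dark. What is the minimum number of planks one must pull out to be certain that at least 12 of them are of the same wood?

82

An adversary could hand out at most 11 planks per wood (5 woods run out sooner): 11 + 8 + 11 + 11 + 9 + 3 + 11 + 4 + 11 + 2 = 81 planks and still no wood has 12.
By the pigeonhole principle, one more plank lands in a wood already at 11, so 82 draws are enough and 81 are not.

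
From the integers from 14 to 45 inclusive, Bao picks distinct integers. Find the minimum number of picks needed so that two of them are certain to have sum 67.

Group the elements by complementary pair {x, 67−x}: {22,45}, {23,44}, {24,43}, …, giving 12 two-element pairs and 8 integers whose partner 67−x falls outside [14,45].
By the pigeonhole principle, treating each of those 20 groups as a pigeonhole, one can pick one integer per group — 20 integers — with no two summing to 67.
The 21st integer lands in an occupied pair, forcing a sum of 67.

21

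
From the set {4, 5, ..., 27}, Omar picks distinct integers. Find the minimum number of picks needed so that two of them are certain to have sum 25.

16

Group the elements by complementary pair {x, 25−x}: {4,21}, {5,20}, {6,19}, …, giving 9 two-element pairs and 6 integers whose partner 25−x falls outside [4,27].
Treating each of those 15 groups as a pigeonhole, one can pick one integer per group — 15 integers — with no two summing to 25.
The 16th integer lands in an occupied pair, forcing a sum of 25.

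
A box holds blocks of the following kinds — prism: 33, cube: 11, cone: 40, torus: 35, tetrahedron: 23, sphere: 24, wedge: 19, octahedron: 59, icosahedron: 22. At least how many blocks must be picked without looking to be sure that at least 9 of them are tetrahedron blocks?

252

In the worst case for collecting tetrahedron blocks, every non-tetrahedron block comes out first.
There are 33 + 11 + 40 + 35 + 24 + 19 + 59 + 22 = 243 non-tetrahedron blocks altogether.
After those, each further block must be tetrahedron, so 243 + 9 = 252 draws guarantee 9 tetrahedron blocks.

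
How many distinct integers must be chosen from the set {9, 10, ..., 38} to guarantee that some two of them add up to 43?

A set avoiding the sum 43 can contain at most one of each pair {x, 43−x}, plus the 4 elements whose complement lies outside the range.
The integers 22, …, 38 (17 of them) are such a set: any two sum to at least 22+23 = 45 > 43.
Any 18th integer completes one of the 13 pairs, so 18 choices force a sum of 43.

18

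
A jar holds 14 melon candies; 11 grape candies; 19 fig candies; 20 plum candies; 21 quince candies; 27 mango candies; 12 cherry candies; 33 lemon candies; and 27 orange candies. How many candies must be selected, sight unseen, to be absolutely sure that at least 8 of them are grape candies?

In the worst case for collecting grape candies, every non-grape candy comes out first.
There are 14 + 19 + 20 + 21 + 27 + 12 + 33 + 27 = 173 non-grape candies altogether.
After those, each further candy must be grape, so 173 + 8 = 181 draws guarantee 8 grape candies.

181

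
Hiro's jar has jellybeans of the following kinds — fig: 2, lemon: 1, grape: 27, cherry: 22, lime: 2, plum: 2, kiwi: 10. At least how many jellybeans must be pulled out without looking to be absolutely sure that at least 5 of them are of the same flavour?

20

Put each drawn jellybean into a box by flavour. The largest draw with every box below 5 takes min(count, 4) from each flavour; flavours with fewer than 4 contribute all they have.
Σ min(cᵢ, 4) = 2 + 1 + 4 + 4 + 2 + 2 + 4 = 19.
Draw number 19 + 1 = 20 must push one box to 5.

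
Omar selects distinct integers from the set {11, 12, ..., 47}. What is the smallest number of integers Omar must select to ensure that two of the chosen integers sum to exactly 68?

25

A set avoiding the sum 68 can contain at most one of each pair {x, 68−x}, plus the 11 elements whose complement lies outside the range or equal to its own complement.
The integers 11, …, 34 (24 of them) are such a set: any two sum to at least 11+12 = 23 and at most 33+34 = 67 < 68.
Any 25th integer completes one of the 13 pairs, so 25 choices force a sum of 68.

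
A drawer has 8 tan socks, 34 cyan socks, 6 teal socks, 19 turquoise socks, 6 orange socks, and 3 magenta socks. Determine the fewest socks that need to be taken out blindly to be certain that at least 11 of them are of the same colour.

44

By pigeonhole, the 6 colours are the holes; the socks drawn are the pigeons.
To avoid 11 of any one colour, the worst case takes at most 10 of each colour, or every sock of a colour that has fewer than 10.
That gives 8 + 10 + 6 + 10 + 6 + 3 = 43 socks with no colour reaching 11.
The next sock forces some colour to 11, so 43 + 1 = 44.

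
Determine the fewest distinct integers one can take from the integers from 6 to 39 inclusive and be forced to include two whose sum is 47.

19

Group the elements by complementary pair {x, 47−x}: {8,39}, {9,38}, {10,37}, …, giving 16 two-element pairs and 2 integers whose partner 47−x falls outside [6,39].
By the pigeonhole principle, treating each of those 18 groups as a pigeonhole, one can pick one integer per group — 18 integers — with no two summing to 47.
The 19th integer lands in an occupied pair, forcing a sum of 47.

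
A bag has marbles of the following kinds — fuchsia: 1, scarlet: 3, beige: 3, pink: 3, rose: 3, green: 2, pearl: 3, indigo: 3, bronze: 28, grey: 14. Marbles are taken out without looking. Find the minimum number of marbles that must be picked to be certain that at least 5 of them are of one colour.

30

Pigeonhole: the 10 colours are the holes; the marbles drawn are the pigeons.
To avoid 5 of any one colour, the worst case takes at most 4 of each colour, or every marble of a colour that has fewer than 4.
That gives 1 + 3 + 3 + 3 + 3 + 2 + 3 + 3 + 4 + 4 = 29 marbles with no colour reaching 5.
The next marble forces some colour to 5, so 29 + 1 = 30.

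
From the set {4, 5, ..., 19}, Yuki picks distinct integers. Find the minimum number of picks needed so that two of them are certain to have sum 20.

11

A set avoiding the sum 20 can contain at most one of each pair {x, 20−x}, plus the 4 elements whose complement lies outside the range or equal to its own complement.
The integers 10, …, 19 (10 of them) are such a set: any two sum to at least 10+11 = 21 > 20.
Any 11th integer completes one of the 6 pairs, so 11 choices force a sum of 20.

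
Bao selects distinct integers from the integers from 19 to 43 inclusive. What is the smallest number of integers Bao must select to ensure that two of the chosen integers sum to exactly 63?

Group the elements by complementary pair {x, 63−x}: {20,43}, {21,42}, {22,41}, …, giving 12 two-element pairs and 1 integer whose partner 63−x falls outside [19,43].
Pigeonhole: treating each of those 13 groups as a pigeonhole, one can pick one integer per group — 13 integers — with no two summing to 63.
The 14th integer lands in an occupied pair, forcing a sum of 63.

14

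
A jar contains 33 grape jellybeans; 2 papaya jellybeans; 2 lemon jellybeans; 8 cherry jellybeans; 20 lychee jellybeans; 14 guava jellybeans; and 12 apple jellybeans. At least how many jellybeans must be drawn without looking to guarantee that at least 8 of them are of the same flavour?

By the pigeonhole principle, put each drawn jellybean into a box by flavour. The largest draw with every box below 8 takes min(count, 7) from each flavour; flavours with fewer than 7 contribute all they have.
Σ min(cᵢ, 7) = 7 + 2 + 2 + 7 + 7 + 7 + 7 = 39.
Draw number 39 + 1 = 40 must push one box to 8.

40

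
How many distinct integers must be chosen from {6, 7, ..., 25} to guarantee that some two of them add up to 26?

14

Group the elements by complementary pair {x, 26−x}: {6,20}, {7,19}, {8,18}, …, giving 7 two-element pairs; the single value 13 (it cannot pair with itself since the integers are distinct); and 5 integers whose partner 26−x falls outside [6,25].
Pigeonhole: treating each of those 13 groups as a pigeonhole, one can pick one integer per group — 13 integers — with no two summing to 26.
The 14th integer lands in an occupied pair, forcing a sum of 26.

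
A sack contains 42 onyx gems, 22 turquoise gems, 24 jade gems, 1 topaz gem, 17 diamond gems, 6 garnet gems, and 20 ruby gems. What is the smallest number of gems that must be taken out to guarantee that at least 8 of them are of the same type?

By the pigeonhole principle, the 7 types are the holes; the gems drawn are the pigeons.
To avoid 8 of any one type, the worst case takes at most 7 of each type, or every gem of a type that has fewer than 7.
That gives 7 + 7 + 7 + 1 + 7 + 6 + 7 = 42 gems with no type reaching 8.
The next gem forces some type to 8, so 42 + 1 = 43.

43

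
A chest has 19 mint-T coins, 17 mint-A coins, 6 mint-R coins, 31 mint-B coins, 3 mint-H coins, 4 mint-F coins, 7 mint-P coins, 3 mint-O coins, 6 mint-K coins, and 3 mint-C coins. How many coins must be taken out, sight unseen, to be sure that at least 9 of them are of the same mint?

57

An adversary could hand out at most 8 coins per mint (7 mints run out sooner): 8 + 8 + 6 + 8 + 3 + 4 + 7 + 3 + 6 + 3 = 56 coins and still no mint has 9.
One more coin lands in a mint already at 8, so 57 draws are enough and 56 are not.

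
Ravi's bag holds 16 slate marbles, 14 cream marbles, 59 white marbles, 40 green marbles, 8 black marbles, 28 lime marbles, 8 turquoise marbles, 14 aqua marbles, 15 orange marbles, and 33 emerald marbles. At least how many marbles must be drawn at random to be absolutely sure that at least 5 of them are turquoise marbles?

In the worst case for collecting turquoise marbles, every non-turquoise marble comes out first.
There are 16 + 14 + 59 + 40 + 8 + 28 + 14 + 15 + 33 = 227 non-turquoise marbles altogether.
After those, each further marble must be turquoise, so 227 + 5 = 232 draws guarantee 5 turquoise marbles.

232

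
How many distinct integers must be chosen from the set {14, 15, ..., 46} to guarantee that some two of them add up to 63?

19

A set avoiding the sum 63 can contain at most one of each pair {x, 63−x}, plus the 3 elements whose complement lies outside the range.
The integers 14, …, 31 (18 of them) are such a set: any two sum to at least 14+15 = 29 and at most 30+31 = 61 < 63.
Any 19th integer completes one of the 15 pairs, so 19 choices force a sum of 63.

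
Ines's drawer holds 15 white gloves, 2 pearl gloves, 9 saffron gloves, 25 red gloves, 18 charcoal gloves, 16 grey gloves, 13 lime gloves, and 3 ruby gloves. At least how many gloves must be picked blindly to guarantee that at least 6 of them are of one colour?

An adversary could hand out at most 5 gloves per colour (pearl, ruby run out sooner): 5 + 2 + 5 + 5 + 5 + 5 + 5 + 3 = 35 gloves and still no colour has 6.
By the pigeonhole principle, one more glove lands in a colour already at 5, so 36 draws are enough and 35 are not.

36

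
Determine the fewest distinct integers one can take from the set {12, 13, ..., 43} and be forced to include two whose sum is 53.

18

Group the elements by complementary pair {x, 53−x}: {12,41}, {13,40}, {14,39}, …, giving 15 two-element pairs and 2 integers whose partner 53−x falls outside [12,43].
By pigeonhole, treating each of those 17 groups as a pigeonhole, one can pick one integer per group — 17 integers — with no two summing to 53.
The 18th integer lands in an occupied pair, forcing a sum of 53.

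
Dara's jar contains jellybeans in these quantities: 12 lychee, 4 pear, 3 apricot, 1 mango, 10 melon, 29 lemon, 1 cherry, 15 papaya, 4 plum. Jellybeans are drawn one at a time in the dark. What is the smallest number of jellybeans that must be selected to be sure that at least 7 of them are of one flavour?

38

An adversary could hand out at most 6 jellybeans per flavour (5 flavours run out sooner): 6 + 4 + 3 + 1 + 6 + 6 + 1 + 6 + 4 = 37 jellybeans and still no flavour has 7.
By the pigeonhole principle, one more jellybean lands in a flavour already at 6, so 38 draws are enough and 37 are not.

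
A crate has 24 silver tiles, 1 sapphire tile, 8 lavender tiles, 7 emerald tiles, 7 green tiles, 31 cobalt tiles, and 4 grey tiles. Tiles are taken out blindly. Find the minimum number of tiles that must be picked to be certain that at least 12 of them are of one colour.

An adversary could hand out at most 11 tiles per colour (5 colours run out sooner): 11 + 1 + 8 + 7 + 7 + 11 + 4 = 49 tiles and still no colour has 12.
By pigeonhole, one more tile lands in a colour already at 11, so 50 draws are enough and 49 are not.

50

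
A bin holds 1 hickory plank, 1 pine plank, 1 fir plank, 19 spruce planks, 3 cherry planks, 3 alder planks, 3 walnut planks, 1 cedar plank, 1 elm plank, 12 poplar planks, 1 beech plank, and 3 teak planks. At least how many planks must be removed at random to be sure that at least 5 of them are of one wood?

The 12 woods are the holes; the planks drawn are the pigeons.
To avoid 5 of any one wood, the worst case takes at most 4 of each wood, or every plank of a wood that has fewer than 4.
That gives 1 + 1 + 1 + 4 + 3 + 3 + 3 + 1 + 1 + 4 + 1 + 3 = 26 planks with no wood reaching 5.
The next plank forces some wood to 5, so 26 + 1 = 27.

27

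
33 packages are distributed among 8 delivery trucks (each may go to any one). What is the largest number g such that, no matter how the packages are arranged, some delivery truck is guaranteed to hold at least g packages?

5

The 8 delivery trucks are the holes and the 33 packages are the pigeons.
If every delivery truck held at most 4 packages, the total would be at most 8 × 4 = 32, which is less than 33.
So some delivery truck holds at least ⌈33/8⌉ = 5 packages.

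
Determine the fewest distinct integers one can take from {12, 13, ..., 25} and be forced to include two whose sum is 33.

10

Two chosen integers sum to 33 exactly when both halves of some pair {x, 33−x} with 12 ≤ x ≤ 33−x ≤ 21 are chosen — 5 such pairs.
The remaining 4 elements (those with no distinct partner in range) can never complete a 33-sum, so the worst case takes all of them and one from each pair: 4 + 5 = 9.
The 10th integer has to be the second member of some pair, so 9 + 1 = 10.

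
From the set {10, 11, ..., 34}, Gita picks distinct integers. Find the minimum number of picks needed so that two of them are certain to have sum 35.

A set avoiding the sum 35 can contain at most one of each pair {x, 35−x}, plus the 9 elements whose complement lies outside the range.
The integers 18, …, 34 (17 of them) are such a set: any two sum to at least 18+19 = 37 > 35.
Pigeonhole: any 18th integer completes one of the 8 pairs, so 18 choices force a sum of 35.

18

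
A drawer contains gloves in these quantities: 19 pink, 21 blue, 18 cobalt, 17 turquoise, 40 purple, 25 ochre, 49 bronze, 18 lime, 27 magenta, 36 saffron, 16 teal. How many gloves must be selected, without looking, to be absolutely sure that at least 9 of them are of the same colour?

89

Pigeonhole: the 11 colours are the holes; the gloves drawn are the pigeons.
To avoid 9 of any one colour, the worst case takes at most 8 of each colour.
That gives 8 + 8 + 8 + 8 + 8 + 8 + 8 + 8 + 8 + 8 + 8 = 88 gloves with no colour reaching 9.
The next glove forces some colour to 9, so 88 + 1 = 89.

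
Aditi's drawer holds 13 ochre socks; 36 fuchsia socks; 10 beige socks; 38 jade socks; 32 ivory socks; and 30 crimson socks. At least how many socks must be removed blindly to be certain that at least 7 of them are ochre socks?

153

In the worst case for collecting ochre socks, every non-ochre sock comes out first.
There are 36 + 10 + 38 + 32 + 30 = 146 non-ochre socks altogether.
After those, each further sock must be ochre, so 146 + 7 = 153 draws guarantee 7 ochre socks.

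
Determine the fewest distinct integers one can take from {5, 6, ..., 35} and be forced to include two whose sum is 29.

22

Group the elements by complementary pair {x, 29−x}: {5,24}, {6,23}, {7,22}, …, giving 10 two-element pairs and 11 integers whose partner 29−x falls outside [5,35].
By the pigeonhole principle, treating each of those 21 groups as a pigeonhole, one can pick one integer per group — 21 integers — with no two summing to 29.
The 22nd integer lands in an occupied pair, forcing a sum of 29.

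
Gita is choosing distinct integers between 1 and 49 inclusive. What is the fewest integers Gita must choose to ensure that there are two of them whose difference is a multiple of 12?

Integers whose pairwise differences are multiples of 12 are exactly those sharing a remainder mod 12. The 12 residue classes mod 12 are the pigeonholes.
With 12 integers one could put 1 in each residue class and have no class reach 2.
The 13th integer pushes some class to 2, so 12·1 + 1 = 13.

13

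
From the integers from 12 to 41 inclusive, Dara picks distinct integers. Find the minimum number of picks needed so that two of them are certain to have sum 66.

A set avoiding the sum 66 can contain at most one of each pair {x, 66−x}, plus the 14 elements whose complement lies outside the range or equal to its own complement.
The integers 12, …, 33 (22 of them) are such a set: any two sum to at least 12+13 = 25 and at most 32+33 = 65 < 66.
Any 23rd integer completes one of the 8 pairs, so 23 choices force a sum of 66.

23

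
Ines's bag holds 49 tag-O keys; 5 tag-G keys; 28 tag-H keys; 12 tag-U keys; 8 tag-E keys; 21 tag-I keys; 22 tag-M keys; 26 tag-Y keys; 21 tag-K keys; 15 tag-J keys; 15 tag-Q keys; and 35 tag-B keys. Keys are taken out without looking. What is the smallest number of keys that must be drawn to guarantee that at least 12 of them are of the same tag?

By the pigeonhole principle, put each drawn key into a box by tag. The largest draw with every box below 12 takes min(count, 11) from each tag; tags with fewer than 11 contribute all they have.
Σ min(cᵢ, 11) = 11 + 5 + 11 + 11 + 8 + 11 + 11 + 11 + 11 + 11 + 11 + 11 = 123.
Draw number 123 + 1 = 124 must push one box to 12.

124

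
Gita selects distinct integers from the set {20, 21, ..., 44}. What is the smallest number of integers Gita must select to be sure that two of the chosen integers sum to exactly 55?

18

A set avoiding the sum 55 can contain at most one of each pair {x, 55−x}, plus the 9 elements whose complement lies outside the range.
The integers 28, …, 44 (17 of them) are such a set: any two sum to at least 28+29 = 57 > 55.
By the pigeonhole principle, any 18th integer completes one of the 8 pairs, so 18 choices force a sum of 55.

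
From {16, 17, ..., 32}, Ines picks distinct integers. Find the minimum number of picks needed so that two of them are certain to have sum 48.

Two chosen integers sum to 48 exactly when both halves of some pair {x, 48−x} with 16 ≤ x ≤ 48−x ≤ 32 are chosen — 8 such pairs.
The remaining 1 element (those with no distinct partner in range) can never complete a 48-sum, so the worst case takes all of them and one from each pair: 1 + 8 = 9.
Pigeonhole: the 10th integer has to be the second member of some pair, so 9 + 1 = 10.

10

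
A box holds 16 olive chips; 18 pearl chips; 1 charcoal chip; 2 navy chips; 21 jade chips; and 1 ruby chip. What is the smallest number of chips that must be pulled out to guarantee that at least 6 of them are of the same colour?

20

An adversary could hand out at most 5 chips per colour (charcoal, navy, ruby run out sooner): 5 + 5 + 1 + 2 + 5 + 1 = 19 chips and still no colour has 6.
One more chip lands in a colour already at 5, so 20 draws are enough and 19 are not.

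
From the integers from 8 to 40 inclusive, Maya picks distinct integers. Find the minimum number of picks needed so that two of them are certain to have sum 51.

A set avoiding the sum 51 can contain at most one of each pair {x, 51−x}, plus the 3 elements whose complement lies outside the range.
The integers 8, …, 25 (18 of them) are such a set: any two sum to at least 8+9 = 17 and at most 24+25 = 49 < 51.
Pigeonhole: any 19th integer completes one of the 15 pairs, so 19 choices force a sum of 51.

19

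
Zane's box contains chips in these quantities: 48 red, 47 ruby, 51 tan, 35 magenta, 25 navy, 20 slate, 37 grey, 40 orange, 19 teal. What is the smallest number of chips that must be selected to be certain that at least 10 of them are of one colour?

An adversary could hand out at most 9 chips per colour: 9 + 9 + 9 + 9 + 9 + 9 + 9 + 9 + 9 = 81 chips and still no colour has 10.
One more chip lands in a colour already at 9, so 82 draws are enough and 81 are not.

82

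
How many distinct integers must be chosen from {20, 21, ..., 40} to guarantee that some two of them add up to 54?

Group the elements by complementary pair {x, 54−x}: {20,34}, {21,33}, {22,32}, …, giving 7 two-element pairs, the single value 27 (it cannot pair with itself since the integers are distinct), and 6 integers whose partner 54−x falls outside [20,40].
Pigeonhole: treating each of those 14 groups as a pigeonhole, one can pick one integer per group — 14 integers — with no two summing to 54.
The 15th integer lands in an occupied pair, forcing a sum of 54.

15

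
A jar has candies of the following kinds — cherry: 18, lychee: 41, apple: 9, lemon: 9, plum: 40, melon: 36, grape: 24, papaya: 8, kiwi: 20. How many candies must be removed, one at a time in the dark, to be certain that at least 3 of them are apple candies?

In the worst case for collecting apple candies, every non-apple candy comes out first.
There are 18 + 41 + 9 + 40 + 36 + 24 + 8 + 20 = 196 non-apple candies altogether.
After those, each further candy must be apple, so 196 + 3 = 199 draws guarantee 3 apple candies.

199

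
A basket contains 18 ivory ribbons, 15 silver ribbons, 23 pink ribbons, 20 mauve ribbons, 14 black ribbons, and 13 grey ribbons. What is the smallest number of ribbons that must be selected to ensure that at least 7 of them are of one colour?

An adversary could hand out at most 6 ribbons per colour: 6 + 6 + 6 + 6 + 6 + 6 = 36 ribbons and still no colour has 7.
One more ribbon lands in a colour already at 6, so 37 draws are enough and 36 are not.

37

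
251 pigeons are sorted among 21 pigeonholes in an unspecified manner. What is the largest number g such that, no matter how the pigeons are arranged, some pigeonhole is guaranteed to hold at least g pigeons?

By pigeonhole, the 21 pigeonholes are the holes and the 251 pigeons are the pigeons.
If every pigeonhole held at most 11 pigeons, the total would be at most 21 × 11 = 231, which is less than 251.
So some pigeonhole holds at least ⌈251/21⌉ = 12 pigeons.

12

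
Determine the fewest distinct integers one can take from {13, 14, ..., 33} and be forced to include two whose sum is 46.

12

A set avoiding the sum 46 can contain at most one of each pair {x, 46−x}, plus the 1 element equal to its own complement.
The integers 23, …, 33 (11 of them) are such a set: any two sum to at least 23+24 = 47 > 46.
Any 12th integer completes one of the 10 pairs, so 12 choices force a sum of 46.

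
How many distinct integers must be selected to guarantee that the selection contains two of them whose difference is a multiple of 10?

Integers whose pairwise differences are multiples of 10 are exactly those sharing a remainder mod 10. The 10 residue classes mod 10 are the pigeonholes.
With 10 integers one could put 1 in each residue class and have no class reach 2.
The 11th integer pushes some class to 2, so 10·1 + 1 = 11.

11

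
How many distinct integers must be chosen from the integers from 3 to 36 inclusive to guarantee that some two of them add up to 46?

Two chosen integers sum to 46 exactly when both halves of some pair {x, 46−x} with 10 ≤ x ≤ 46−x ≤ 36 are chosen — 13 such pairs.
The remaining 8 elements (those with no distinct partner in range) can never complete a 46-sum, so the worst case takes all of them and one from each pair: 8 + 13 = 21.
The 22nd integer has to be the second member of some pair, so 21 + 1 = 22.

22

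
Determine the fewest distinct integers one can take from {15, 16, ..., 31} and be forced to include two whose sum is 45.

Two chosen integers sum to 45 exactly when both halves of some pair {x, 45−x} with 15 ≤ x ≤ 45−x ≤ 30 are chosen — 8 such pairs.
The remaining 1 element (those with no distinct partner in range) can never complete a 45-sum, so the worst case takes all of them and one from each pair: 1 + 8 = 9.
By the pigeonhole principle, the 10th integer has to be the second member of some pair, so 9 + 1 = 10.

10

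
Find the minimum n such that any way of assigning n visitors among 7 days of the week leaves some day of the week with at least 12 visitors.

78

With 77 visitors one could put exactly 11 in each of the 7 days of the week, and no day of the week would reach 12.
By the pigeonhole principle, one more visitor must land in a day of the week that already has 11, giving it 12.
So 7 × 11 + 1 = 78 visitors are required.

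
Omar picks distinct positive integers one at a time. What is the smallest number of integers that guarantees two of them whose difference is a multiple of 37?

Integers whose pairwise differences are multiples of 37 are exactly those sharing a remainder mod 37. By pigeonhole, the 37 residue classes mod 37 are the pigeonholes.
With 37 integers one could put 1 in each residue class and have no class reach 2.
The 38th integer pushes some class to 2, so 37·1 + 1 = 38.

38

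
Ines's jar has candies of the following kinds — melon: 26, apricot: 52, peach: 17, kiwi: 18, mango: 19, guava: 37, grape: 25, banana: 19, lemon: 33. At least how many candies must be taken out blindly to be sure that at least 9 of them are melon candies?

In the worst case for collecting melon candies, every non-melon candy comes out first.
There are 52 + 17 + 18 + 19 + 37 + 25 + 19 + 33 = 220 non-melon candies altogether.
After those, each further candy must be melon, so 220 + 9 = 229 draws guarantee 9 melon candies.

229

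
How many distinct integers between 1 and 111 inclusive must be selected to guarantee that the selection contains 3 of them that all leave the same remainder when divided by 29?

59

Pigeonhole: the 29 residue classes mod 29 are the pigeonholes.
With 58 integers one could put 2 in each residue class and have no class reach 3.
The 59th integer pushes some class to 3, so 29·2 + 1 = 59.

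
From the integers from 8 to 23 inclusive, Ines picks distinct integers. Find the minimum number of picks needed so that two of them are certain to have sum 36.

12

Two chosen integers sum to 36 exactly when both halves of some pair {x, 36−x} with 13 ≤ x ≤ 36−x ≤ 23 are chosen — 5 such pairs.
The remaining 6 elements (those with no distinct partner in range) can never complete a 36-sum, so the worst case takes all of them and one from each pair: 6 + 5 = 11.
The 12th integer has to be the second member of some pair, so 11 + 1 = 12.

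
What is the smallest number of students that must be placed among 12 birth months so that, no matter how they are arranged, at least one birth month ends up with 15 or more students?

169

With 168 students one could put exactly 14 in each of the 12 birth months, and no birth month would reach 15.
One more student must land in a birth month that already has 14, giving it 15.
So 12 × 14 + 1 = 169 students are required.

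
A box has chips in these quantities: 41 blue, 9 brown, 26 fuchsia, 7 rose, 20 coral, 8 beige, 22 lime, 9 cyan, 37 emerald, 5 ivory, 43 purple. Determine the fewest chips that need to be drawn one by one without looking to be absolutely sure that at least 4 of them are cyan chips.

222

In the worst case for collecting cyan chips, every non-cyan chip comes out first.
There are 41 + 9 + 26 + 7 + 20 + 8 + 22 + 37 + 5 + 43 = 218 non-cyan chips altogether.
After those, each further chip must be cyan, so 218 + 4 = 222 draws guarantee 4 cyan chips.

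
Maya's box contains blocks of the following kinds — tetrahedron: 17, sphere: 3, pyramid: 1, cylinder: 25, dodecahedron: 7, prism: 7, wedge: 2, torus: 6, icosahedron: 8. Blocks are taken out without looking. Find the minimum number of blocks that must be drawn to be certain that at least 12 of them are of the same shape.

An adversary could hand out at most 11 blocks per shape (7 shapes run out sooner): 11 + 3 + 1 + 11 + 7 + 7 + 2 + 6 + 8 = 56 blocks and still no shape has 12.
One more block lands in a shape already at 11, so 57 draws are enough and 56 are not.

57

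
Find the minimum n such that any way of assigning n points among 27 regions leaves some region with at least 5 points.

With 108 points one could put exactly 4 in each of the 27 regions, and no region would reach 5.
By the pigeonhole principle, one more point must land in a region that already has 4, giving it 5.
So 27 × 4 + 1 = 109 points are required.

109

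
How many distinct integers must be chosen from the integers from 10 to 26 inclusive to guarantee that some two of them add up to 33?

11

Group the elements by complementary pair {x, 33−x}: {10,23}, {11,22}, {12,21}, …, giving 7 two-element pairs and 3 integers whose partner 33−x falls outside [10,26].
By pigeonhole, treating each of those 10 groups as a pigeonhole, one can pick one integer per group — 10 integers — with no two summing to 33.
The 11th integer lands in an occupied pair, forcing a sum of 33.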